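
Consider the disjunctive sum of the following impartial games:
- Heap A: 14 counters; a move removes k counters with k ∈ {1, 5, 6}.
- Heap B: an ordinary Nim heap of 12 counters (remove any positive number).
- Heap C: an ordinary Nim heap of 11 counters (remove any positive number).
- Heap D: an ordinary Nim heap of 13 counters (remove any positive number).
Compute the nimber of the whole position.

11

For heap A, compute g(0), g(1), … with moves {1, 5, 6}:
k:     0  1  2  3  4  5  6  7  8  9 10 11 12 13 14
g(k):  0  1  0  1  0  1  2  3  2  3  2  0  1  0  1
So g(14) = 1.
Heap B is a plain Nim heap of size 12, so its Grundy value is 12.
Heap C is a plain Nim heap of size 11, so its Grundy value is 11.
Heap D is a plain Nim heap of size 13, so its Grundy value is 13.
By the Sprague-Grundy theorem, the Grundy value of a sum of independent games is the XOR of the component values.
Combined value = 1 XOR 12 XOR 11 XOR 13 = 11.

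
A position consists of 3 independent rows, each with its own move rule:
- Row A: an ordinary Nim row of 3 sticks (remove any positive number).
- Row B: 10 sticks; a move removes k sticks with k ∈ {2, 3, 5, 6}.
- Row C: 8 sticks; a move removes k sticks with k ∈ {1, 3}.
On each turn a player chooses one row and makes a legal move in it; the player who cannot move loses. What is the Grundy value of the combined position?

2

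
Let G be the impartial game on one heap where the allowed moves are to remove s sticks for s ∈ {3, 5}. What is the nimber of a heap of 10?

Grundy values for subtraction set {3, 5}:
g(0) = mex{} = 0
g(1) = mex{} = 0
g(2) = mex{} = 0
g(3) = mex{0} = 1
g(4) = mex{0} = 1
g(5) = mex{0} = 1
g(6) = mex{0,1} = 2
g(7) = mex{0,1} = 2
g(8) = mex{1} = 0
g(9) = mex{1,2} = 0
g(10) = mex{1,2} = 0
So g(10) = 0.

0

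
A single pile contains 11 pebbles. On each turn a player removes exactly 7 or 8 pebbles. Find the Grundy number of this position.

1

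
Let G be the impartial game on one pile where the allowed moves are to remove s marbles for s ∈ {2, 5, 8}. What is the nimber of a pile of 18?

Build the Grundy sequence with g(k) = mex{g(k−s) : s ∈ {2, 5, 8}, s ≤ k}:
k:     0  1  2  3  4  5  6  7  8  9 10 11 12 13 14 15 16 17 18
g(k):  0  0  1  1  0  2  1  0  2  1  0  0  1  1  0  2  1  0  2
So g(18) = 2.

2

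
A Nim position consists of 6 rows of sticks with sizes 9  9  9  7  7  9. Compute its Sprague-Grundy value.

Nim-sum: 9 ⊕ 9 ⊕ 9 ⊕ 7 ⊕ 7 ⊕ 9 = 0.

0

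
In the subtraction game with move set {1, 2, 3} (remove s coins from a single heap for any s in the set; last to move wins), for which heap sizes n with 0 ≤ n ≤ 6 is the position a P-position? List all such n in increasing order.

0, 4

Grundy values for subtraction set {1, 2, 3}:
k:     0  1  2  3  4  5  6
g(k):  0  1  2  3  0  1  2
The P-positions (g = 0) in 0..6 are 0, 4.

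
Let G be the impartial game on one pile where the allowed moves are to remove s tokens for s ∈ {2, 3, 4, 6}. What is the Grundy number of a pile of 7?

3

Grundy values for subtraction set {2, 3, 4, 6}:
g(0) = mex{} = 0
g(1) = mex{} = 0
g(2) = mex{0} = 1
g(3) = mex{0} = 1
g(4) = mex{0,1} = 2
g(5) = mex{0,1} = 2
g(6) = mex{0,1,2} = 3
g(7) = mex{0,1,2} = 3
So g(7) = 3.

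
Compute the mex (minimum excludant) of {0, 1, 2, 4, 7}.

The values 0, 1, 2 are all present; 3 is the first non-negative integer missing from the set.

3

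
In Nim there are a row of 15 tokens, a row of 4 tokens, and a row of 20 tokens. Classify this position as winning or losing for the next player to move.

Winning position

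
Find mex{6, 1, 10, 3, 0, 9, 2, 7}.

The values 0, 1, 2, 3 are all present; 4 is the first non-negative integer missing from the set.

4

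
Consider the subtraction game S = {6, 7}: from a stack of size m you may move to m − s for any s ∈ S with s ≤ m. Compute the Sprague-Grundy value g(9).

1

Build the Grundy sequence with g(k) = mex{g(k−s) : s ∈ {6, 7}, s ≤ k}:
k:     0  1  2  3  4  5  6  7  8  9
g(k):  0  0  0  0  0  0  1  1  1  1
So g(9) = 1.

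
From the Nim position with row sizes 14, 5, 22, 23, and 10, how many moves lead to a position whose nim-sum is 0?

0

Nim-sum: 14 XOR 5 XOR 22 XOR 23 XOR 10 = 0.
The nim-sum is already 0, so every move leaves a nonzero nim-sum — there are no winning moves.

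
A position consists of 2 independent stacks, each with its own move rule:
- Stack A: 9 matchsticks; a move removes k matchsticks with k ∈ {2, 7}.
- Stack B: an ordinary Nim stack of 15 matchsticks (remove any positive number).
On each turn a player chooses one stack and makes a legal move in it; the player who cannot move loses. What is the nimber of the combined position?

For stack A, compute g(0), g(1), … with moves {2, 7}:
g(0) = mex{} = 0
g(1) = mex{} = 0
g(2) = mex{0} = 1
g(3) = mex{0} = 1
g(4) = mex{1} = 0
g(5) = mex{1} = 0
g(6) = mex{0} = 1
g(7) = mex{0} = 1
g(8) = mex{0,1} = 2
g(9) = mex{1} = 0
So g(9) = 0.
Stack B is a plain Nim stack of size 15, so its Grundy value is 15.
The value of a disjunctive sum is the nim-sum of the parts.
Combined value = 0 ⊕ 15 = 15.

15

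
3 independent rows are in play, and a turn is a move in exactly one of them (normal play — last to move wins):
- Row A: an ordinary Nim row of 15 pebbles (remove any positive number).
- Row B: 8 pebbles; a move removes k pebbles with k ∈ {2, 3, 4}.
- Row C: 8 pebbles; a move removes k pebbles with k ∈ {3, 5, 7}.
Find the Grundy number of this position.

12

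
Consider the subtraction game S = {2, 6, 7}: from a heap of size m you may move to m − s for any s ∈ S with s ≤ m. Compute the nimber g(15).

1

Grundy values for subtraction set {2, 6, 7}:
k:     0  1  2  3  4  5  6  7  8  9 10 11 12 13 14 15
g(k):  0  0  1  1  0  0  1  1  2  0  3  1  2  0  0  1
So g(15) = 1.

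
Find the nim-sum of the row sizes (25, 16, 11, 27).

Compute the nim-sum pairwise:
25 XOR 16 = 9
9 XOR 11 = 2
2 XOR 27 = 25

25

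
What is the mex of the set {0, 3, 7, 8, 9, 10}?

1

0 is in the set but 1 is not, so the mex is 1.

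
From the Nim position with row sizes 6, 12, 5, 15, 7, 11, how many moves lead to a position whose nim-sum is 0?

3

Nim-sum: 6 ^ 12 ^ 5 ^ 15 ^ 7 ^ 11 = 12.
The overall nim-sum is X = 12. A row of size p has a winning move iff p XOR X < p (reduce it to p XOR X).
  6: 6 XOR 12 = 10 ≥ 6 — no move.
  12: 12 XOR 12 = 0 < 12 — winning move (to 0).
  5: 5 XOR 12 = 9 ≥ 5 — no move.
  15: 15 XOR 12 = 3 < 15 — winning move (to 3).
  7: 7 XOR 12 = 11 ≥ 7 — no move.
  11: 11 XOR 12 = 7 < 11 — winning move (to 7).
That gives 3 winning moves.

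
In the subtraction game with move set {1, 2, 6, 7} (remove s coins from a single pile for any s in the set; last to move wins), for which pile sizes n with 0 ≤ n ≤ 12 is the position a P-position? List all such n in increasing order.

0, 3, 8, 11

Grundy values for subtraction set {1, 2, 6, 7}:
k:     0  1  2  3  4  5  6  7  8  9 10 11 12
g(k):  0  1  2  0  1  2  3  4  0  1  2  0  1
The P-positions (g = 0) in 0..12 are 0, 3, 8, 11.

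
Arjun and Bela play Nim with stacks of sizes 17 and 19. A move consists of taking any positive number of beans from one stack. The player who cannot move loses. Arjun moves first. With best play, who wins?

Compute the nim-sum pairwise:
17 ⊕ 19 = 2
The nim-sum is 2 ≠ 0, so this is an N-position: the player to move can win; Arjun has a winning move.

Arjun wins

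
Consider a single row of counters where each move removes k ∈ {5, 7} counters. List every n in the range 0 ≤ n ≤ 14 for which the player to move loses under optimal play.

0, 1, 2, 3, 4, 12, 13, 14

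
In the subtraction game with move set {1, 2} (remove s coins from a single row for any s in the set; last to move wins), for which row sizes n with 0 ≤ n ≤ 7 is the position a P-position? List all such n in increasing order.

0, 3, 6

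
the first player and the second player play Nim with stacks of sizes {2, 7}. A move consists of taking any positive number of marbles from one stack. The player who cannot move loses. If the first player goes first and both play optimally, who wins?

the first player wins

In binary:
  010  (2)
  111  (7)
  ---
  101  (5)
The nim-sum is 5 ≠ 0, so this is an N-position: the player to move can win; the first player has a winning move.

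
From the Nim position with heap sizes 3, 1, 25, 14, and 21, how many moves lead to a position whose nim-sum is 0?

Compute the nim-sum pairwise:
3 ^ 1 = 2
2 ^ 25 = 27
27 ^ 14 = 21
21 ^ 21 = 0
The nim-sum is already 0, so every move leaves a nonzero nim-sum — there are no winning moves.

0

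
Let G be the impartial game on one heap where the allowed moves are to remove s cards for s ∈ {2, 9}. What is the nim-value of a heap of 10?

Build the Grundy sequence with g(k) = mex{g(k−s) : s ∈ {2, 9}, s ≤ k}:
g(0) = mex{} = 0
g(1) = mex{} = 0
g(2) = mex{0} = 1
g(3) = mex{0} = 1
g(4) = mex{1} = 0
g(5) = mex{1} = 0
g(6) = mex{0} = 1
g(7) = mex{0} = 1
g(8) = mex{1} = 0
g(9) = mex{0,1} = 2
g(10) = mex{0} = 1
So g(10) = 1.

1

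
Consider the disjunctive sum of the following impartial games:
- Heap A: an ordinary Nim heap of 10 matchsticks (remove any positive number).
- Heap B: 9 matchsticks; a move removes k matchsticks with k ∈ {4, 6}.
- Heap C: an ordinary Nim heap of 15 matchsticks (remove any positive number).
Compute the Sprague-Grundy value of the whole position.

7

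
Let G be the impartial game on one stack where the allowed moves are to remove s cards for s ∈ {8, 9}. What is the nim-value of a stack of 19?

0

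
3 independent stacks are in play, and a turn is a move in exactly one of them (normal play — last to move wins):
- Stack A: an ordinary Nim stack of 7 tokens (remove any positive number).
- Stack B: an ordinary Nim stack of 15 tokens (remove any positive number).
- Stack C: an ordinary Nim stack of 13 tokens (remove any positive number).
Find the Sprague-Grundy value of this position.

5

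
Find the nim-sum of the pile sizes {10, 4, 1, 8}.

7

Nim-sum: 10 XOR 4 XOR 1 XOR 8 = 7.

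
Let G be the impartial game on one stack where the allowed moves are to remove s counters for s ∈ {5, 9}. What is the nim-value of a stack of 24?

2

Grundy values for subtraction set {5, 9}:
k:     0  1  2  3  4  5  6  7  8  9 10 11 12 13 14 15 16 17 18 19 20 21 22 23 24
g(k):  0  0  0  0  0  1  1  1  1  1  2  2  2  2  0  0  0  0  0  1  1  1  1  1  2
So g(24) = 2.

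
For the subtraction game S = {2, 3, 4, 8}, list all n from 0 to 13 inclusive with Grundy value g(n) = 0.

Build the Grundy sequence with g(k) = mex{g(k−s) : s ∈ {2, 3, 4, 8}, s ≤ k}:
g(0) = mex{} = 0
g(1) = mex{} = 0
g(2) = mex{0} = 1
g(3) = mex{0} = 1
g(4) = mex{0,1} = 2
g(5) = mex{0,1} = 2
g(6) = mex{1,2} = 0
g(7) = mex{1,2} = 0
g(8) = mex{0,2} = 1
g(9) = mex{0,2} = 1
g(10) = mex{0,1} = 2
g(11) = mex{0,1} = 2
g(12) = mex{1,2} = 0
g(13) = mex{1,2} = 0
The P-positions (g = 0) in 0..13 are 0, 1, 6, 7, 12, 13.

0, 1, 6, 7, 12, 13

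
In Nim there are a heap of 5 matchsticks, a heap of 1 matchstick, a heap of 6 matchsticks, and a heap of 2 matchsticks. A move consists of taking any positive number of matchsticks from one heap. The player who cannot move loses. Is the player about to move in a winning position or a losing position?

Nim-sum: 5 XOR 1 XOR 6 XOR 2 = 0.
The nim-sum is 0, so this is a P-position: the player to move is in a losing position under optimal play.

Losing position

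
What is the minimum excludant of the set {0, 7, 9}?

1

0 is in the set but 1 is not, so the mex is 1.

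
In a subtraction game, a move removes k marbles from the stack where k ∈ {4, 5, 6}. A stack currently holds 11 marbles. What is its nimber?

0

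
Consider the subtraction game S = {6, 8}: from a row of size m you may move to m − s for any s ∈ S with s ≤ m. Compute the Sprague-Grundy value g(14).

Build the Grundy sequence with g(k) = mex{g(k−s) : s ∈ {6, 8}, s ≤ k}:
g(0) = mex{} = 0
g(1) = mex{} = 0
g(2) = mex{} = 0
g(3) = mex{} = 0
g(4) = mex{} = 0
g(5) = mex{} = 0
g(6) = mex{0} = 1
g(7) = mex{0} = 1
g(8) = mex{0} = 1
g(9) = mex{0} = 1
g(10) = mex{0} = 1
g(11) = mex{0} = 1
g(12) = mex{0,1} = 2
g(13) = mex{0,1} = 2
g(14) = mex{1} = 0
So g(14) = 0.

0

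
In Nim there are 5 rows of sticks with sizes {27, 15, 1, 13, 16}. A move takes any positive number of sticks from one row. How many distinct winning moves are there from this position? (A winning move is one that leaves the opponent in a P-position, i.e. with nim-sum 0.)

Nim-sum: 27 XOR 15 XOR 1 XOR 13 XOR 16 = 8.
The overall nim-sum is X = 8. A row of size p has a winning move iff p XOR X < p (reduce it to p XOR X).
  27: 27 XOR 8 = 19 < 27 — winning move (to 19).
  15: 15 XOR 8 = 7 < 15 — winning move (to 7).
  1: 1 XOR 8 = 9 ≥ 1 — no move.
  13: 13 XOR 8 = 5 < 13 — winning move (to 5).
  16: 16 XOR 8 = 24 ≥ 16 — no move.
That gives 3 winning moves.

3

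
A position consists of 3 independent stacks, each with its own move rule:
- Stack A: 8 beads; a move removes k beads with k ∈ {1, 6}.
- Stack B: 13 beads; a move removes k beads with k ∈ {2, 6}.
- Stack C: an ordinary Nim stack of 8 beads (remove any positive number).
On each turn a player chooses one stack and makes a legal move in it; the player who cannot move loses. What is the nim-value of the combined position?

Grundy values for stack A (subtraction set {1, 6}):
g(0) = mex{} = 0
g(1) = mex{0} = 1
g(2) = mex{1} = 0
g(3) = mex{0} = 1
g(4) = mex{1} = 0
g(5) = mex{0} = 1
g(6) = mex{0,1} = 2
g(7) = mex{1,2} = 0
g(8) = mex{0} = 1
So g(8) = 1.
For stack B, compute g(0), g(1), … with moves {2, 6}:
g(0) = mex{} = 0
g(1) = mex{} = 0
g(2) = mex{0} = 1
g(3) = mex{0} = 1
g(4) = mex{1} = 0
g(5) = mex{1} = 0
g(6) = mex{0} = 1
g(7) = mex{0} = 1
g(8) = mex{1} = 0
g(9) = mex{1} = 0
g(10) = mex{0} = 1
g(11) = mex{0} = 1
g(12) = mex{1} = 0
g(13) = mex{1} = 0
So g(13) = 0.
Stack C is a plain Nim stack of size 8, so its Grundy value is 8.
By the Sprague-Grundy theorem, the Grundy value of a sum of independent games is the XOR of the component values.
Combined value = 1 ⊕ 0 ⊕ 8 = 9.

9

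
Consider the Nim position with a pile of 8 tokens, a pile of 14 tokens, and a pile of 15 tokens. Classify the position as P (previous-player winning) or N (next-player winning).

Bitwise XOR of the heap sizes:
  1000  (8)
  1110  (14)
  1111  (15)
  ----
  1001  (9)
The nim-sum is 9 ≠ 0, so this is an N-position: the player to move can win.

N-position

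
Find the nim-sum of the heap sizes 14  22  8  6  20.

Nim-sum: 14 ⊕ 22 ⊕ 8 ⊕ 6 ⊕ 20 = 2.

2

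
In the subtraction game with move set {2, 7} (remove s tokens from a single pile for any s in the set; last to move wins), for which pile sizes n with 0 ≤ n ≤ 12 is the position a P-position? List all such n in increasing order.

Compute g(0), g(1), … for moves {2, 7}:
g(0) = mex{} = 0
g(1) = mex{} = 0
g(2) = mex{0} = 1
g(3) = mex{0} = 1
g(4) = mex{1} = 0
g(5) = mex{1} = 0
g(6) = mex{0} = 1
g(7) = mex{0} = 1
g(8) = mex{0,1} = 2
g(9) = mex{1} = 0
g(10) = mex{1,2} = 0
g(11) = mex{0} = 1
g(12) = mex{0} = 1
The P-positions (g = 0) in 0..12 are 0, 1, 4, 5, 9, 10.

0, 1, 4, 5, 9, 10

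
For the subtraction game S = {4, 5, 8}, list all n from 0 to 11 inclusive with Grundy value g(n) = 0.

Build the Grundy sequence with g(k) = mex{g(k−s) : s ∈ {4, 5, 8}, s ≤ k}:
g(0) = mex{} = 0
g(1) = mex{} = 0
g(2) = mex{} = 0
g(3) = mex{} = 0
g(4) = mex{0} = 1
g(5) = mex{0} = 1
g(6) = mex{0} = 1
g(7) = mex{0} = 1
g(8) = mex{0,1} = 2
g(9) = mex{0,1} = 2
g(10) = mex{0,1} = 2
g(11) = mex{0,1} = 2
The P-positions (g = 0) in 0..11 are 0, 1, 2, 3.

0, 1, 2, 3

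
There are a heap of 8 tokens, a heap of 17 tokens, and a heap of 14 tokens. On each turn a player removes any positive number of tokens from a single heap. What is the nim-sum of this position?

23

Write each in binary and XOR column by column:
  01000  (8)
  10001  (17)
  01110  (14)
  -----
  10111  (23)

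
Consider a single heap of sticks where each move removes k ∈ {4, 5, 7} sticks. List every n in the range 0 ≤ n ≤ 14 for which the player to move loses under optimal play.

0, 1, 2, 3, 11, 12, 13, 14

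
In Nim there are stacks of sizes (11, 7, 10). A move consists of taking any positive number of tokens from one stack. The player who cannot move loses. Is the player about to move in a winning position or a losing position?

Winning position

In binary:
  1011  (11)
  0111  (7)
  1010  (10)
  ----
  0110  (6)
The nim-sum is 6 ≠ 0, so this is an N-position: the player to move can win.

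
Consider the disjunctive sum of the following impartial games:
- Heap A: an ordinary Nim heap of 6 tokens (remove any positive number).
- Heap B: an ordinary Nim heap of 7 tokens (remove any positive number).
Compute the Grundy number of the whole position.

1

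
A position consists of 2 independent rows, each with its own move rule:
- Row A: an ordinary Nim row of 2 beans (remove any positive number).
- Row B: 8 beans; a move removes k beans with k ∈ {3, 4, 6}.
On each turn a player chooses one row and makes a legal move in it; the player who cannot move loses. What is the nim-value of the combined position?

Row A is a plain Nim row of size 2, so its Grundy value is 2.
For row B, compute g(0), g(1), … with moves {3, 4, 6}:
k:     0  1  2  3  4  5  6  7  8
g(k):  0  0  0  1  1  1  2  2  2
So g(8) = 2.
By the Sprague-Grundy theorem, the Grundy value of a sum of independent games is the XOR of the component values.
Combined value = 2 ⊕ 2 = 0.

0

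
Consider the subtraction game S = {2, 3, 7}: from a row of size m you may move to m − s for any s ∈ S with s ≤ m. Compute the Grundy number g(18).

1

Build the Grundy sequence with g(k) = mex{g(k−s) : s ∈ {2, 3, 7}, s ≤ k}:
k:     0  1  2  3  4  5  6  7  8  9 10 11 12 13 14 15 16 17 18
g(k):  0  0  1  1  2  0  0  1  1  2  0  0  1  1  2  0  0  1  1
So g(18) = 1.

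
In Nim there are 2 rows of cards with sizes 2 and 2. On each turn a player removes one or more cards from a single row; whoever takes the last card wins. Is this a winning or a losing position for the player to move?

Losing position

Compute the nim-sum pairwise:
2 ^ 2 = 0
The nim-sum is 0, so this is a P-position: the player to move is in a losing position under optimal play.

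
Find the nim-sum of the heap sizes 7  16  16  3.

4

Compute the nim-sum pairwise:
7 ^ 16 = 23
23 ^ 16 = 7
7 ^ 3 = 4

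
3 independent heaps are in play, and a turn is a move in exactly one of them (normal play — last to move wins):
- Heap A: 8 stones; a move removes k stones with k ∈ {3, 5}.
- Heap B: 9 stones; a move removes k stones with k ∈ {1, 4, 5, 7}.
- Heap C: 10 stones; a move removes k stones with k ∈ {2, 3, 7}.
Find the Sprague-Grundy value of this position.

For heap A, compute g(0), g(1), … with moves {3, 5}:
k:     0  1  2  3  4  5  6  7  8
g(k):  0  0  0  1  1  1  2  2  0
So g(8) = 0.
Build the Grundy sequence for heap B with g(k) = mex{g(k−s) : s ∈ {1, 4, 5, 7}, s ≤ k}:
k:     0  1  2  3  4  5  6  7  8  9
g(k):  0  1  0  1  2  3  2  3  0  1
So g(9) = 1.
For heap C, compute g(0), g(1), … with moves {2, 3, 7}:
g(0) = mex{} = 0
g(1) = mex{} = 0
g(2) = mex{0} = 1
g(3) = mex{0} = 1
g(4) = mex{0,1} = 2
g(5) = mex{1} = 0
g(6) = mex{1,2} = 0
g(7) = mex{0,2} = 1
g(8) = mex{0} = 1
g(9) = mex{0,1} = 2
g(10) = mex{1} = 0
So g(10) = 0.
The value of a disjunctive sum is the nim-sum of the parts.
Combined value = 0 XOR 1 XOR 0 = 1.

1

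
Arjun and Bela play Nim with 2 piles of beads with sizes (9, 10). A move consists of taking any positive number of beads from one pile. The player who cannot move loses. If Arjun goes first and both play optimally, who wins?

In binary:
  1001  (9)
  1010  (10)
  ----
  0011  (3)
The nim-sum is 3 ≠ 0, so this is an N-position: the player to move can win; Arjun has a winning move.

Arjun wins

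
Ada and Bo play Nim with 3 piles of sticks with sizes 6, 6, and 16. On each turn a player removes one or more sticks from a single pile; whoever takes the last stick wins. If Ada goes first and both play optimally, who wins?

Write each in binary and XOR column by column:
  00110  (6)
  00110  (6)
  10000  (16)
  -----
  10000  (16)
The nim-sum is 16 ≠ 0, so this is an N-position: the player to move can win; Ada has a winning move.

Ada wins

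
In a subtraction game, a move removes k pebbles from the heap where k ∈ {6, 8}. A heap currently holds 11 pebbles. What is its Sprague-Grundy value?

Build the Grundy sequence with g(k) = mex{g(k−s) : s ∈ {6, 8}, s ≤ k}:
k:     0  1  2  3  4  5  6  7  8  9 10 11
g(k):  0  0  0  0  0  0  1  1  1  1  1  1
So g(11) = 1.

1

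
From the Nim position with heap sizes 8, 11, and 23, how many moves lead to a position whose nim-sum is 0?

In binary:
  01000  (8)
  01011  (11)
  10111  (23)
  -----
  10100  (20)
The overall nim-sum is X = 20. A heap of size p has a winning move iff p XOR X < p (reduce it to p XOR X).
  8: 8 XOR 20 = 28 ≥ 8 — no move.
  11: 11 XOR 20 = 31 ≥ 11 — no move.
  23: 23 XOR 20 = 3 < 23 — winning move (to 3).
That gives 1 winning move.

1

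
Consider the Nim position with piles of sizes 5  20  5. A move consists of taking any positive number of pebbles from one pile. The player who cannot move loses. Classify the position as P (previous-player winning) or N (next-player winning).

Compute the nim-sum pairwise:
5 ⊕ 20 = 17
17 ⊕ 5 = 20
The nim-sum is 20 ≠ 0, so this is an N-position: the player to move can win.

N-position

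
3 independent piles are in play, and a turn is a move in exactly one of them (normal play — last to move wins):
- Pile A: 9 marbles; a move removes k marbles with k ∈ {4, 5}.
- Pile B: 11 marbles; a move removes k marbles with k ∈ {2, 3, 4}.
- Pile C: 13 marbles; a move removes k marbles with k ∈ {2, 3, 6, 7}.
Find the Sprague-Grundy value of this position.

For pile A, compute g(0), g(1), … with moves {4, 5}:
g(0) = mex{} = 0
g(1) = mex{} = 0
g(2) = mex{} = 0
g(3) = mex{} = 0
g(4) = mex{0} = 1
g(5) = mex{0} = 1
g(6) = mex{0} = 1
g(7) = mex{0} = 1
g(8) = mex{0,1} = 2
g(9) = mex{1} = 0
So g(9) = 0.
Grundy values for pile B (subtraction set {2, 3, 4}):
g(0) = mex{} = 0
g(1) = mex{} = 0
g(2) = mex{0} = 1
g(3) = mex{0} = 1
g(4) = mex{0,1} = 2
g(5) = mex{0,1} = 2
g(6) = mex{1,2} = 0
g(7) = mex{1,2} = 0
g(8) = mex{0,2} = 1
g(9) = mex{0,2} = 1
g(10) = mex{0,1} = 2
g(11) = mex{0,1} = 2
So g(11) = 2.
For pile C, compute g(0), g(1), … with moves {2, 3, 6, 7}:
g(0) = mex{} = 0
g(1) = mex{} = 0
g(2) = mex{0} = 1
g(3) = mex{0} = 1
g(4) = mex{0,1} = 2
g(5) = mex{1} = 0
g(6) = mex{0,1,2} = 3
g(7) = mex{0,2} = 1
g(8) = mex{0,1,3} = 2
g(9) = mex{1,3} = 0
g(10) = mex{1,2} = 0
g(11) = mex{0,2} = 1
g(12) = mex{0,3} = 1
g(13) = mex{0,1,3} = 2
So g(13) = 2.
By the Sprague-Grundy theorem, the Grundy value of a sum of independent games is the XOR of the component values.
Combined value = 0 XOR 2 XOR 2 = 0.

0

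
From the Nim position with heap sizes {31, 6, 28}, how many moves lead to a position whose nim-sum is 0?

3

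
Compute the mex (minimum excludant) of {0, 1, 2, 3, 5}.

4

The values 0, 1, 2, 3 are all present; 4 is the first non-negative integer missing from the set.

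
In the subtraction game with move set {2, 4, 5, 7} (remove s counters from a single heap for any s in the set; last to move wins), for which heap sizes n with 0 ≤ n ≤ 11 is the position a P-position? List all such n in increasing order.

0, 1, 9, 10

Compute g(0), g(1), … for moves {2, 4, 5, 7}:
k:     0  1  2  3  4  5  6  7  8  9 10 11
g(k):  0  0  1  1  2  2  3  3  4  0  0  1
The P-positions (g = 0) in 0..11 are 0, 1, 9, 10.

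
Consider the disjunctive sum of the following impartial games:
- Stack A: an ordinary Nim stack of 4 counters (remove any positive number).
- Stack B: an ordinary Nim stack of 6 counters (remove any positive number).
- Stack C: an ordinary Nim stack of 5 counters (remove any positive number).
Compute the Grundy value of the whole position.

7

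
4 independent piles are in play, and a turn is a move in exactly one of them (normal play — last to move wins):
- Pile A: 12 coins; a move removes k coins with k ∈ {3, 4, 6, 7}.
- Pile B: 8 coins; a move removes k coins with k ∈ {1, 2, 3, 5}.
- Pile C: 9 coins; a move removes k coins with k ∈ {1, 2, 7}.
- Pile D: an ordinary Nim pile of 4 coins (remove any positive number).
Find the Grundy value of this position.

4

Build the Grundy sequence for pile A with g(k) = mex{g(k−s) : s ∈ {3, 4, 6, 7}, s ≤ k}:
g(0) = mex{} = 0
g(1) = mex{} = 0
g(2) = mex{} = 0
g(3) = mex{0} = 1
g(4) = mex{0} = 1
g(5) = mex{0} = 1
g(6) = mex{0,1} = 2
g(7) = mex{0,1} = 2
g(8) = mex{0,1} = 2
g(9) = mex{0,1,2} = 3
g(10) = mex{1,2} = 0
g(11) = mex{1,2} = 0
g(12) = mex{1,2,3} = 0
So g(12) = 0.
Grundy values for pile B (subtraction set {1, 2, 3, 5}):
g(0) = mex{} = 0
g(1) = mex{0} = 1
g(2) = mex{0,1} = 2
g(3) = mex{0,1,2} = 3
g(4) = mex{1,2,3} = 0
g(5) = mex{0,2,3} = 1
g(6) = mex{0,1,3} = 2
g(7) = mex{0,1,2} = 3
g(8) = mex{1,2,3} = 0
So g(8) = 0.
For pile C, compute g(0), g(1), … with moves {1, 2, 7}:
k:     0  1  2  3  4  5  6  7  8  9
g(k):  0  1  2  0  1  2  0  1  2  0
So g(9) = 0.
Pile D is a plain Nim pile of size 4, so its Grundy value is 4.
By the Sprague-Grundy theorem, the Grundy value of a sum of independent games is the XOR of the component values.
Combined value = 0 XOR 0 XOR 0 XOR 4 = 4.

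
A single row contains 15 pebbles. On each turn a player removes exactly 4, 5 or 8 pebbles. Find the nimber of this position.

Build the Grundy sequence with g(k) = mex{g(k−s) : s ∈ {4, 5, 8}, s ≤ k}:
k:     0  1  2  3  4  5  6  7  8  9 10 11 12 13 14 15
g(k):  0  0  0  0  1  1  1  1  2  2  2  2  0  0  0  0
So g(15) = 0.

0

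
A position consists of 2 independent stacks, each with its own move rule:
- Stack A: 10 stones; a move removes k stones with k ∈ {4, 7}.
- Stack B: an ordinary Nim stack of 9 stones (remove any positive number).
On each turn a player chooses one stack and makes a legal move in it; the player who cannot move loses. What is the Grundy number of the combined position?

11

Build the Grundy sequence for stack A with g(k) = mex{g(k−s) : s ∈ {4, 7}, s ≤ k}:
k:     0  1  2  3  4  5  6  7  8  9 10
g(k):  0  0  0  0  1  1  1  1  2  2  2
So g(10) = 2.
Stack B is a plain Nim stack of size 9, so its Grundy value is 9.
By the Sprague-Grundy theorem, the Grundy value of a sum of independent games is the XOR of the component values.
Combined value = 2 ⊕ 9 = 11.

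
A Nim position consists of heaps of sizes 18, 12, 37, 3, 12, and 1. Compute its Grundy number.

53

Compute the nim-sum pairwise:
18 XOR 12 = 30
30 XOR 37 = 59
59 XOR 3 = 56
56 XOR 12 = 52
52 XOR 1 = 53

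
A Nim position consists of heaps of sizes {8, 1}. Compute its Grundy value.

Write each in binary and XOR column by column:
  1000  (8)
  0001  (1)
  ----
  1001  (9)

9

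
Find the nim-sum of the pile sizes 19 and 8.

27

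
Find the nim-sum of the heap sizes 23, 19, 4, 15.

15

In binary:
  10111  (23)
  10011  (19)
  00100  (4)
  01111  (15)
  -----
  01111  (15)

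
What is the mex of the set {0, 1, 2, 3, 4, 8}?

5

The values 0, 1, 2, 3, 4 are all present; 5 is the first non-negative integer missing from the set.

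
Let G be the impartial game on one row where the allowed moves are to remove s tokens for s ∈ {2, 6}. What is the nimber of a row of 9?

Grundy values for subtraction set {2, 6}:
g(0) = mex{} = 0
g(1) = mex{} = 0
g(2) = mex{0} = 1
g(3) = mex{0} = 1
g(4) = mex{1} = 0
g(5) = mex{1} = 0
g(6) = mex{0} = 1
g(7) = mex{0} = 1
g(8) = mex{1} = 0
g(9) = mex{1} = 0
So g(9) = 0.

0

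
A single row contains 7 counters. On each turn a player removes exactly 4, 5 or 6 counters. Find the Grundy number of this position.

1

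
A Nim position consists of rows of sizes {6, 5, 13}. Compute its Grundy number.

Bitwise XOR of the heap sizes:
  0110  (6)
  0101  (5)
  1101  (13)
  ----
  1110  (14)

14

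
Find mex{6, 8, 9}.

0 is not in the set, so the mex is 0.

0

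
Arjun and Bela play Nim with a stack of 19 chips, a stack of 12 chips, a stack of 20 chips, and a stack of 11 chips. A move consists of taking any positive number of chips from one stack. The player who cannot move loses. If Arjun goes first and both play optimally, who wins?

Compute the nim-sum pairwise:
19 XOR 12 = 31
31 XOR 20 = 11
11 XOR 11 = 0
The nim-sum is 0, so this is a P-position: the player to move is in a losing position under optimal play; Arjun is about to move from it and so loses — Bela wins.

Bela wins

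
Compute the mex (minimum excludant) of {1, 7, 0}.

2

The values 0, 1 are all present; 2 is the first non-negative integer missing from the set.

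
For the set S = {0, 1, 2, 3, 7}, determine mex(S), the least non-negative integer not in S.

4

The values 0, 1, 2, 3 are all present; 4 is the first non-negative integer missing from the set.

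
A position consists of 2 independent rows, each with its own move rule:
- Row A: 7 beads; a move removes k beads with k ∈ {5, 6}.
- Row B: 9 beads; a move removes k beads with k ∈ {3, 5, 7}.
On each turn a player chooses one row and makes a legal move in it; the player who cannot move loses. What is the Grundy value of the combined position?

2

Build the Grundy sequence for row A with g(k) = mex{g(k−s) : s ∈ {5, 6}, s ≤ k}:
k:     0  1  2  3  4  5  6  7
g(k):  0  0  0  0  0  1  1  1
So g(7) = 1.
Build the Grundy sequence for row B with g(k) = mex{g(k−s) : s ∈ {3, 5, 7}, s ≤ k}:
k:     0  1  2  3  4  5  6  7  8  9
g(k):  0  0  0  1  1  1  2  2  2  3
So g(9) = 3.
By the Sprague-Grundy theorem, the Grundy value of a sum of independent games is the XOR of the component values.
Combined value = 1 ⊕ 3 = 2.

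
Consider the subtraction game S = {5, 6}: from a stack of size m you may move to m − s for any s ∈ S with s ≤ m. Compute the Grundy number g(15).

0

Compute g(0), g(1), … for moves {5, 6}:
k:     0  1  2  3  4  5  6  7  8  9 10 11 12 13 14 15
g(k):  0  0  0  0  0  1  1  1  1  1  2  0  0  0  0  0
So g(15) = 0.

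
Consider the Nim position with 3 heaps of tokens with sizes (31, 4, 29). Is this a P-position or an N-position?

N-position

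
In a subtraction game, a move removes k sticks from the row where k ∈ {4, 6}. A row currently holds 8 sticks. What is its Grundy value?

2

Compute g(0), g(1), … for moves {4, 6}:
k:     0  1  2  3  4  5  6  7  8
g(k):  0  0  0  0  1  1  1  1  2
So g(8) = 2.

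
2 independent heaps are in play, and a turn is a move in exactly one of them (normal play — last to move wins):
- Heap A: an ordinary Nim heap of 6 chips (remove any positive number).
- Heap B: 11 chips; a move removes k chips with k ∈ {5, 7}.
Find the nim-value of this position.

Heap A is a plain Nim heap of size 6, so its Grundy value is 6.
Grundy values for heap B (subtraction set {5, 7}):
g(0) = mex{} = 0
g(1) = mex{} = 0
g(2) = mex{} = 0
g(3) = mex{} = 0
g(4) = mex{} = 0
g(5) = mex{0} = 1
g(6) = mex{0} = 1
g(7) = mex{0} = 1
g(8) = mex{0} = 1
g(9) = mex{0} = 1
g(10) = mex{0,1} = 2
g(11) = mex{0,1} = 2
So g(11) = 2.
The value of a disjunctive sum is the nim-sum of the parts.
Combined value = 6 XOR 2 = 4.

4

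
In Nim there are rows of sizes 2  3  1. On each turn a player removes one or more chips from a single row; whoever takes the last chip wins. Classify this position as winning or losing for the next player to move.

Write each in binary and XOR column by column:
  10  (2)
  11  (3)
  01  (1)
  --
  00  (0)
The nim-sum is 0, so this is a P-position: the player to move is in a losing position under optimal play.

Losing position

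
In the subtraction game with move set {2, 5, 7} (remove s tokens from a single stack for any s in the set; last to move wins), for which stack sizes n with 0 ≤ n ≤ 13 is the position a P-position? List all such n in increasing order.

Build the Grundy sequence with g(k) = mex{g(k−s) : s ∈ {2, 5, 7}, s ≤ k}:
g(0) = mex{} = 0
g(1) = mex{} = 0
g(2) = mex{0} = 1
g(3) = mex{0} = 1
g(4) = mex{1} = 0
g(5) = mex{0,1} = 2
g(6) = mex{0} = 1
g(7) = mex{0,1,2} = 3
g(8) = mex{0,1} = 2
g(9) = mex{0,1,3} = 2
g(10) = mex{1,2} = 0
g(11) = mex{0,1,2} = 3
g(12) = mex{0,2,3} = 1
g(13) = mex{1,2,3} = 0
The P-positions (g = 0) in 0..13 are 0, 1, 4, 10, 13.

0, 1, 4, 10, 13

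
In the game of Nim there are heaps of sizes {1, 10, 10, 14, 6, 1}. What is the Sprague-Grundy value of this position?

Write each in binary and XOR column by column:
  0001  (1)
  1010  (10)
  1010  (10)
  1110  (14)
  0110  (6)
  0001  (1)
  ----
  1000  (8)

8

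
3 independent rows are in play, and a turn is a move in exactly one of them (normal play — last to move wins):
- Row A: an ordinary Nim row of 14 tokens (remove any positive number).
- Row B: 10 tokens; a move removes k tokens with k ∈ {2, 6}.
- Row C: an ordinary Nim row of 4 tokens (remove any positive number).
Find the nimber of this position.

11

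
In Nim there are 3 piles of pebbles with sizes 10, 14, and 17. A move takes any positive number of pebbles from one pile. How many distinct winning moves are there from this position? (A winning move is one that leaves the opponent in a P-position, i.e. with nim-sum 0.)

Compute the nim-sum pairwise:
10 XOR 14 = 4
4 XOR 17 = 21
The overall nim-sum is X = 21. A pile of size p has a winning move iff p XOR X < p (reduce it to p XOR X).
  10: 10 XOR 21 = 31 ≥ 10 — no move.
  14: 14 XOR 21 = 27 ≥ 14 — no move.
  17: 17 XOR 21 = 4 < 17 — winning move (to 4).
That gives 1 winning move.

1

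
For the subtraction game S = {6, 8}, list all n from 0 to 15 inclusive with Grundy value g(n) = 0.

0, 1, 2, 3, 4, 5, 14, 15

Grundy values for subtraction set {6, 8}:
k:     0  1  2  3  4  5  6  7  8  9 10 11 12 13 14 15
g(k):  0  0  0  0  0  0  1  1  1  1  1  1  2  2  0  0
The P-positions (g = 0) in 0..15 are 0, 1, 2, 3, 4, 5, 14, 15.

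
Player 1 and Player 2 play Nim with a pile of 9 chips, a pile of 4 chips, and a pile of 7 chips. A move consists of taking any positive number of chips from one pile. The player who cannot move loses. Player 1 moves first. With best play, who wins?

Player 1 wins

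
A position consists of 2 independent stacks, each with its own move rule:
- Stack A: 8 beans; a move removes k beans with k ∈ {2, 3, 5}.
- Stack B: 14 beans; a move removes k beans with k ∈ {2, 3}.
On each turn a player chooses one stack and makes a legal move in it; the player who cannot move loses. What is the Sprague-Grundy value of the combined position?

For stack A, compute g(0), g(1), … with moves {2, 3, 5}:
g(0) = mex{} = 0
g(1) = mex{} = 0
g(2) = mex{0} = 1
g(3) = mex{0} = 1
g(4) = mex{0,1} = 2
g(5) = mex{0,1} = 2
g(6) = mex{0,1,2} = 3
g(7) = mex{1,2} = 0
g(8) = mex{1,2,3} = 0
So g(8) = 0.
Build the Grundy sequence for stack B with g(k) = mex{g(k−s) : s ∈ {2, 3}, s ≤ k}:
k:     0  1  2  3  4  5  6  7  8  9 10 11 12 13 14
g(k):  0  0  1  1  2  0  0  1  1  2  0  0  1  1  2
So g(14) = 2.
By the Sprague-Grundy theorem, the Grundy value of a sum of independent games is the XOR of the component values.
Combined value = 0 ⊕ 2 = 2.

2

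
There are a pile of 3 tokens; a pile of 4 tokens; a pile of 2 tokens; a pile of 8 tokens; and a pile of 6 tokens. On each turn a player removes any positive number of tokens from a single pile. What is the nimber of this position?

11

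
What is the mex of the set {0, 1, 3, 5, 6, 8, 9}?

2

The values 0, 1 are all present; 2 is the first non-negative integer missing from the set.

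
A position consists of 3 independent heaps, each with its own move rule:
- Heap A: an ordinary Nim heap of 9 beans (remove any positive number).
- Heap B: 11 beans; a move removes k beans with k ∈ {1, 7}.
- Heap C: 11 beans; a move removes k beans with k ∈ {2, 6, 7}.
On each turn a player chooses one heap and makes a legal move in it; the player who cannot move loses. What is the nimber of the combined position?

9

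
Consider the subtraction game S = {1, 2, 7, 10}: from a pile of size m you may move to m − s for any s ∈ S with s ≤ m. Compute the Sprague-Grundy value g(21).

0

Compute g(0), g(1), … for moves {1, 2, 7, 10}:
k:     0  1  2  3  4  5  6  7  8  9 10 11 12 13 14 15 16 17 18 19 20 21
g(k):  0  1  2  0  1  2  0  1  2  0  1  2  0  1  2  0  1  2  0  1  2  0
So g(21) = 0.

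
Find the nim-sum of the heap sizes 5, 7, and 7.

5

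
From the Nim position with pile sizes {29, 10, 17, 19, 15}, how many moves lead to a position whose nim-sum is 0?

3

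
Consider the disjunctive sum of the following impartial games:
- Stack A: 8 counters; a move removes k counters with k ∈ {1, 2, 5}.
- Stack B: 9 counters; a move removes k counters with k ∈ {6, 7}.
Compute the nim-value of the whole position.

3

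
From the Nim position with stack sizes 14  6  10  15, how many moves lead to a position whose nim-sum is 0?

In binary:
  1110  (14)
  0110  (6)
  1010  (10)
  1111  (15)
  ----
  1101  (13)
The overall nim-sum is X = 13. A stack of size p has a winning move iff p XOR X < p (reduce it to p XOR X).
  14: 14 XOR 13 = 3 < 14 — winning move (to 3).
  6: 6 XOR 13 = 11 ≥ 6 — no move.
  10: 10 XOR 13 = 7 < 10 — winning move (to 7).
  15: 15 XOR 13 = 2 < 15 — winning move (to 2).
That gives 3 winning moves.

3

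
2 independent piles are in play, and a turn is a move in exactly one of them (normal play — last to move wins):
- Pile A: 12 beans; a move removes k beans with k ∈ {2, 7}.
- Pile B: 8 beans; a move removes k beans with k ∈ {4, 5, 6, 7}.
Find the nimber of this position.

For pile A, compute g(0), g(1), … with moves {2, 7}:
g(0) = mex{} = 0
g(1) = mex{} = 0
g(2) = mex{0} = 1
g(3) = mex{0} = 1
g(4) = mex{1} = 0
g(5) = mex{1} = 0
g(6) = mex{0} = 1
g(7) = mex{0} = 1
g(8) = mex{0,1} = 2
g(9) = mex{1} = 0
g(10) = mex{1,2} = 0
g(11) = mex{0} = 1
g(12) = mex{0} = 1
So g(12) = 1.
For pile B, compute g(0), g(1), … with moves {4, 5, 6, 7}:
g(0) = mex{} = 0
g(1) = mex{} = 0
g(2) = mex{} = 0
g(3) = mex{} = 0
g(4) = mex{0} = 1
g(5) = mex{0} = 1
g(6) = mex{0} = 1
g(7) = mex{0} = 1
g(8) = mex{0,1} = 2
So g(8) = 2.
By the Sprague-Grundy theorem, the Grundy value of a sum of independent games is the XOR of the component values.
Combined value = 1 ⊕ 2 = 3.

3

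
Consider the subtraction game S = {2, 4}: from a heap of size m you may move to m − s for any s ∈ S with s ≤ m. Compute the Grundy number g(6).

Compute g(0), g(1), … for moves {2, 4}:
g(0) = mex{} = 0
g(1) = mex{} = 0
g(2) = mex{0} = 1
g(3) = mex{0} = 1
g(4) = mex{0,1} = 2
g(5) = mex{0,1} = 2
g(6) = mex{1,2} = 0
So g(6) = 0.

0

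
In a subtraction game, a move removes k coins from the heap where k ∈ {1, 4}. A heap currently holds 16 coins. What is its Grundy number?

1

Compute g(0), g(1), … for moves {1, 4}:
k:     0  1  2  3  4  5  6  7  8  9 10 11 12 13 14 15 16
g(k):  0  1  0  1  2  0  1  0  1  2  0  1  0  1  2  0  1
So g(16) = 1.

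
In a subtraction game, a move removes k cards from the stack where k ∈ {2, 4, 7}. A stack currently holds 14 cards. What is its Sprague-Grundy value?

1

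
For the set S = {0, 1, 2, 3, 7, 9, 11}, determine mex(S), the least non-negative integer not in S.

The values 0, 1, 2, 3 are all present; 4 is the first non-negative integer missing from the set.

4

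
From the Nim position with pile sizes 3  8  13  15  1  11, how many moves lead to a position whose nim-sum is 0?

3

Compute the nim-sum pairwise:
3 ⊕ 8 = 11
11 ⊕ 13 = 6
6 ⊕ 15 = 9
9 ⊕ 1 = 8
8 ⊕ 11 = 3
The overall nim-sum is X = 3. A pile of size p has a winning move iff p XOR X < p (reduce it to p XOR X).
  3: 3 XOR 3 = 0 < 3 — winning move (to 0).
  8: 8 XOR 3 = 11 ≥ 8 — no move.
  13: 13 XOR 3 = 14 ≥ 13 — no move.
  15: 15 XOR 3 = 12 < 15 — winning move (to 12).
  1: 1 XOR 3 = 2 ≥ 1 — no move.
  11: 11 XOR 3 = 8 < 11 — winning move (to 8).
That gives 3 winning moves.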